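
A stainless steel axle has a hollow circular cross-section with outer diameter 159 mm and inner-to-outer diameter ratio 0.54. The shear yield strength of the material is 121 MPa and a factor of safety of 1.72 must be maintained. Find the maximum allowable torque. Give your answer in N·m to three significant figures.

T_allow = 50800 N·m

τ_allow = 121/1.72 = 70.35 MPa.
For a hollow shaft T_allow = τ_allow·πd_o³(1−k⁴)/16 with 1−k⁴ = 0.9150, so πd_o³(1−k⁴)/16 = 722200 mm³.
T_allow = 70.35×722200 = 5.080×10^7 N·mm = 50800 N·m.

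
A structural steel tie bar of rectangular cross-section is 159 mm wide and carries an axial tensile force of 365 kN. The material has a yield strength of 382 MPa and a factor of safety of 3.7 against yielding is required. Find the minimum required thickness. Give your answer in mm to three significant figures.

σ_allow = 382/3.7 = 103.2 MPa.
Required area A = F/σ_allow = 365000/103.2 = 3535 mm².
t = A/w = 3535/159 = 22.23 mm.

t = 22.2 mm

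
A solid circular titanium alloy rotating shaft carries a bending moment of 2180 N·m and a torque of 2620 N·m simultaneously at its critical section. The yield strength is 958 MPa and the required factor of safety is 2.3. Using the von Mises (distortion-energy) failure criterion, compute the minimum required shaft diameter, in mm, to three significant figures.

d = 42.5 mm

σ_allow = σ_y/n = 958/2.3 = 416.5 MPa.
For a solid shaft σ_b = 32M/(πd³) and τ = 16T/(πd³), so the von Mises stress is σ' = (16/πd³)·√(4M²+3T²).
√(4M²+3T²) = √(4×(2.180×10^6)² + 3×(2.620×10^6)²) = 6.293×10^6 N·mm.
d³ = 16×6.293×10^6/(π×416.5) = 76950 mm³.
d = 42.53 mm.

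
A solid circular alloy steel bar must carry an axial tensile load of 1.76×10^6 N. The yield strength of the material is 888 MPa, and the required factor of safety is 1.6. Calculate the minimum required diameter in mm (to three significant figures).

d = 63.5 mm

Allowable stress σ_allow = 888/1.6 = 555.0 MPa.
Required area A = F/σ_allow = 1760000/555.0 = 3171 mm².
A = πd²/4 → d = √(4A/π) = 63.54 mm.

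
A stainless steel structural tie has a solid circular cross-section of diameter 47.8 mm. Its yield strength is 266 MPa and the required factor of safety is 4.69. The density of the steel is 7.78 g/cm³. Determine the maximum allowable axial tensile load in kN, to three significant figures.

F_allow = 102 kN

σ_allow = 266/4.69 = 56.72 MPa.
A = πd²/4 = π×47.8²/4 = 1795 mm².
F_allow = σ_allow × A = 56.72×1795 = 101800 N.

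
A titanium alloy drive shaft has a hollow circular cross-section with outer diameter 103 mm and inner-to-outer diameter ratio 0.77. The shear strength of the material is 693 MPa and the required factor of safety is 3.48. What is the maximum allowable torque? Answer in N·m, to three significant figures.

T_allow = 27700 N·m

τ_allow = 693/3.48 = 199.1 MPa.
For a hollow shaft T_allow = τ_allow·πd_o³(1−k⁴)/16 with 1−k⁴ = 0.6485, so πd_o³(1−k⁴)/16 = 139100 mm³.
T_allow = 199.1×139100 = 2.771×10^7 N·mm = 27710 N·m.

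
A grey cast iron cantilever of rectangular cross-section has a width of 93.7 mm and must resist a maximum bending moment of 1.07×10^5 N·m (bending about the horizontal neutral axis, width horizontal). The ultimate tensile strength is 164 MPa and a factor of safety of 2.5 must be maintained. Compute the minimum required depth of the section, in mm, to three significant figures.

h = 323 mm

σ_allow = 164/2.5 = 65.60 MPa.
For a rectangular section σ = 6M/(bh²), so h² = 6M/(b σ_allow) = 6×1.0700×10^8/(93.7×65.60) = 104400 mm².
h = 323.2 mm.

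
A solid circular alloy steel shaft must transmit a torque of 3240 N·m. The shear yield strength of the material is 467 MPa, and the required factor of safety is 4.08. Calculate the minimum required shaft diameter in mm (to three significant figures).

d = 52.4 mm

Allowable shear stress τ_allow = 467/4.08 = 114.5 MPa.
For a solid shaft τ = 16T/(πd³), so d³ = 16T/(π τ_allow) = 16×3240000/(π×114.5) = 144200 mm³.
d = (144200)^(1/3) = 52.43 mm.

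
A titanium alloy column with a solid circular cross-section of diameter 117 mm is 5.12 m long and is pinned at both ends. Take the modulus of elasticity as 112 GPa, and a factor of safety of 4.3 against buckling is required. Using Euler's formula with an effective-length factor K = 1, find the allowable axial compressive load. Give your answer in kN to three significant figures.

P_allow = 90.2 kN

I = πd⁴/64 = π×117⁴/64 = 9.198×10^6 mm⁴.
Effective length L_e = KL = 1×5.12 m = 5120 mm.
Euler critical load P_cr = π²EI/L_e² = π²×112000×9.198×10^6/5120² = 387900 N.
P_allow = P_cr/n = 387900/4.3 = 90200 N.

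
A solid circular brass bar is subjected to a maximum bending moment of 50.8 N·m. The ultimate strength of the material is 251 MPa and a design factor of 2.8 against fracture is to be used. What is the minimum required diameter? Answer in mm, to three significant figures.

σ_allow = 251/2.8 = 89.64 MPa.
For a solid circular section σ = 32M/(πd³), so d³ = 32M/(π σ_allow) = 32×50800/(π×89.64) = 5772 mm³.
d = 17.94 mm.

d = 17.9 mm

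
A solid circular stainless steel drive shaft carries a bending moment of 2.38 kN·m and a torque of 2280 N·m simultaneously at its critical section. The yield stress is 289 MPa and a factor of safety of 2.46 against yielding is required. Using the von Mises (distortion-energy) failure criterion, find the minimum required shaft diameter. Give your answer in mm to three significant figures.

σ_allow = σ_y/n = 289/2.46 = 117.5 MPa.
For a solid shaft σ_b = 32M/(πd³) and τ = 16T/(πd³), so the von Mises stress is σ' = (16/πd³)·√(4M²+3T²).
√(4M²+3T²) = √(4×(2.380×10^6)² + 3×(2.280×10^6)²) = 6.185×10^6 N·mm.
d³ = 16×6.185×10^6/(π×117.5) = 268100 mm³.
d = 64.48 mm.

d = 64.5 mm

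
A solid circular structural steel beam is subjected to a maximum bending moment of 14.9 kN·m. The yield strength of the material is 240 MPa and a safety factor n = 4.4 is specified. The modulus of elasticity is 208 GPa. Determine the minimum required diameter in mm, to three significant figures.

σ_allow = 240/4.4 = 54.55 MPa.
For a solid circular section σ = 32M/(πd³), so d³ = 32M/(π σ_allow) = 32×1.4900×10^7/(π×54.55) = 2.782×10^6 mm³.
d = 140.7 mm.

d = 141 mm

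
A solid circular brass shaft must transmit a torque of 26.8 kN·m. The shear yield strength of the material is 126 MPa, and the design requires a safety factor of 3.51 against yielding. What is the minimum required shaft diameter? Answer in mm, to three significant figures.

Allowable shear stress τ_allow = 126/3.51 = 35.90 MPa.
For a solid shaft τ = 16T/(πd³), so d³ = 16T/(π τ_allow) = 16×2.6800×10^7/(π×35.90) = 3.802×10^6 mm³.
d = (3.802×10^6)^(1/3) = 156.1 mm.

d = 156 mm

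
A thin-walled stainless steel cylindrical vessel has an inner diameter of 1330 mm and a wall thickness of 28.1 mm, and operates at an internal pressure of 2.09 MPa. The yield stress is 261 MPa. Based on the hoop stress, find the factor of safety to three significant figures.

n = 5.28

σ_h = pD/(2t) = 2.09×1330/(2×28.1) = 49.46 MPa.
n = 261/49.46 = 5.277.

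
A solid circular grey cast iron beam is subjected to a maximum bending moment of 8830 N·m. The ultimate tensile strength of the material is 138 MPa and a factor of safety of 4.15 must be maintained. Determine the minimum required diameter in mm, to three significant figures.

d = 139 mm

σ_allow = 138/4.15 = 33.25 MPa.
For a solid circular section σ = 32M/(πd³), so d³ = 32M/(π σ_allow) = 32×8830000/(π×33.25) = 2.705×10^6 mm³.
d = 139.3 mm.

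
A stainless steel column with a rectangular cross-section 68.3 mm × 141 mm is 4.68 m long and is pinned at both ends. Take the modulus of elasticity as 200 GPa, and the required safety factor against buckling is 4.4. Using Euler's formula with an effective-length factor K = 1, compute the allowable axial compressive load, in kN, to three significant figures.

Buckling occurs about the weak axis: I_min = h·b³/12 = 141×68.3³/12 = 3.744×10^6 mm⁴ (b = 68.3 mm is the smaller dimension).
Effective length L_e = KL = 1×4.68 m = 4680 mm.
Euler critical load P_cr = π²EI/L_e² = π²×200000×3.744×10^6/4680² = 337400 N.
P_allow = P_cr/n = 337400/4.4 = 76680 N.

P_allow = 76.7 kN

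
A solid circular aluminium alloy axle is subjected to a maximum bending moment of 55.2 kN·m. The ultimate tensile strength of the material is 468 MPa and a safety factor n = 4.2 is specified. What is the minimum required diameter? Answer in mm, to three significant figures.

σ_allow = 468/4.2 = 111.4 MPa.
For a solid circular section σ = 32M/(πd³), so d³ = 32M/(π σ_allow) = 32×5.5200×10^7/(π×111.4) = 5.046×10^6 mm³.
d = 171.5 mm.

d = 172 mm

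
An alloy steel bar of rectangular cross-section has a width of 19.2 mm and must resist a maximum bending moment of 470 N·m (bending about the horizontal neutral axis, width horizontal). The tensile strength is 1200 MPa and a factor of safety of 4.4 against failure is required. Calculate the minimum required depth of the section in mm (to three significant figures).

σ_allow = 1200/4.4 = 272.7 MPa.
For a rectangular section σ = 6M/(bh²), so h² = 6M/(b σ_allow) = 6×470000/(19.2×272.7) = 538.5 mm².
h = 23.21 mm.

h = 23.2 mm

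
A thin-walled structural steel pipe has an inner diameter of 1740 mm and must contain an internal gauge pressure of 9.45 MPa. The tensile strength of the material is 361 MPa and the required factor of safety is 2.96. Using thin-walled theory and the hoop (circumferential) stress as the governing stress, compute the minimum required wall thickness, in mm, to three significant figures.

σ_allow = 361/2.96 = 122.0 MPa.
Hoop stress σ_h = pD/(2t), so t = pD/(2σ_allow) = 9.45×1740/(2×122.0) = 67.41 mm.

t = 67.4 mm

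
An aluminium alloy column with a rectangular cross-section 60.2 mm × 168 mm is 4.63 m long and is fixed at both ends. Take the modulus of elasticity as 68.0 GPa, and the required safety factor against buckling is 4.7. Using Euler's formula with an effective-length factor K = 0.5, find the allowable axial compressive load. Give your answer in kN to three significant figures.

Buckling occurs about the weak axis: I_min = h·b³/12 = 168×60.2³/12 = 3.054×10^6 mm⁴ (b = 60.2 mm is the smaller dimension).
Effective length L_e = KL = 0.5×4.63 m = 2315 mm.
Euler critical load P_cr = π²EI/L_e² = π²×68000×3.054×10^6/2315² = 382500 N.
P_allow = P_cr/n = 382500/4.7 = 81380 N.

P_allow = 81.4 kN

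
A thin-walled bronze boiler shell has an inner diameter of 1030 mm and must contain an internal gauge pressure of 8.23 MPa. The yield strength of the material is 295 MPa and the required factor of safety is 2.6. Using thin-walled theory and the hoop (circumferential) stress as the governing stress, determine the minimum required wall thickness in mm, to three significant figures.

t = 37.4 mm

σ_allow = 295/2.6 = 113.5 MPa.
Hoop stress σ_h = pD/(2t), so t = pD/(2σ_allow) = 8.23×1030/(2×113.5) = 37.36 mm.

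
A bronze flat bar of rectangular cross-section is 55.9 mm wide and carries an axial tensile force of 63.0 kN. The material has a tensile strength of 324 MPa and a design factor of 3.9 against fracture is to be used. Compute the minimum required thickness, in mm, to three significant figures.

t = 13.6 mm

σ_allow = 324/3.9 = 83.08 MPa.
Required area A = F/σ_allow = 63000/83.08 = 758.3 mm².
t = A/w = 758.3/55.9 = 13.57 mm.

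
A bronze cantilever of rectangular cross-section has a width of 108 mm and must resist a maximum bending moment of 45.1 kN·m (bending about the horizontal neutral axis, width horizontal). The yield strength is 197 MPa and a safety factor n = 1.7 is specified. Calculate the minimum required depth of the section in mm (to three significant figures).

σ_allow = 197/1.7 = 115.9 MPa.
For a rectangular section σ = 6M/(bh²), so h² = 6M/(b σ_allow) = 6×4.5100×10^7/(108×115.9) = 21620 mm².
h = 147.0 mm.

h = 147 mm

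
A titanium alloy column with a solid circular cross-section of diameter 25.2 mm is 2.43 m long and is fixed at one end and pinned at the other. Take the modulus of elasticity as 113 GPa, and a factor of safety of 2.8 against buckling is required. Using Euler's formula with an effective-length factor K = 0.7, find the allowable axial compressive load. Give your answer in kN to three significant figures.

P_allow = 2.73 kN

I = πd⁴/64 = π×25.2⁴/64 = 19800 mm⁴.
Effective length L_e = KL = 0.7×2.43 m = 1701 mm.
Euler critical load P_cr = π²EI/L_e² = π²×113000×19800/1701² = 7630 N.
P_allow = P_cr/n = 7630/2.8 = 2725 N.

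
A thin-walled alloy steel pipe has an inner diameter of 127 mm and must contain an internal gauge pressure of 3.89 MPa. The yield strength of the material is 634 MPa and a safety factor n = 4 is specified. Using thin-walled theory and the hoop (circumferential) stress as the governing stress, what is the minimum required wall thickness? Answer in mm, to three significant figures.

t = 1.56 mm

σ_allow = 634/4 = 158.5 MPa.
Hoop stress σ_h = pD/(2t), so t = pD/(2σ_allow) = 3.89×127/(2×158.5) = 1.558 mm.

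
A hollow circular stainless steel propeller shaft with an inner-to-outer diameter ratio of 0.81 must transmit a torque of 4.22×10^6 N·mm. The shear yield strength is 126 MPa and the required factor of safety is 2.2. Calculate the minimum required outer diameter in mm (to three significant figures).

τ_allow = 126/2.2 = 57.27 MPa.
For a hollow shaft τ = 16T/[πd_o³(1−k⁴)] with k = 0.81, so 1−k⁴ = 0.5695.
d_o³ = 16T/[π τ_allow (1−k⁴)] = 16×4220000/(π×57.27×0.5695) = 658900 mm³.
d_o = 87.02 mm.

d_o = 87.0 mm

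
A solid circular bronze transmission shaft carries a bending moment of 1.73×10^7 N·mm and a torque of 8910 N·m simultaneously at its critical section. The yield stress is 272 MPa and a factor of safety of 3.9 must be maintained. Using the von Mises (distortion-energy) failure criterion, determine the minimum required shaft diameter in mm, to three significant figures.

d = 140 mm

σ_allow = σ_y/n = 272/3.9 = 69.74 MPa.
For a solid shaft σ_b = 32M/(πd³) and τ = 16T/(πd³), so the von Mises stress is σ' = (16/πd³)·√(4M²+3T²).
√(4M²+3T²) = √(4×(1.730×10^7)² + 3×(8.910×10^6)²) = 3.789×10^7 N·mm.
d³ = 16×3.789×10^7/(π×69.74) = 2.767×10^6 mm³.
d = 140.4 mm.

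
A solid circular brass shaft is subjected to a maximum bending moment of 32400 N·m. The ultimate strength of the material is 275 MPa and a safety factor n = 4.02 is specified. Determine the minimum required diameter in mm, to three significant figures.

d = 169 mm

σ_allow = 275/4.02 = 68.41 MPa.
For a solid circular section σ = 32M/(πd³), so d³ = 32M/(π σ_allow) = 32×3.2400×10^7/(π×68.41) = 4.824×10^6 mm³.
d = 169.0 mm.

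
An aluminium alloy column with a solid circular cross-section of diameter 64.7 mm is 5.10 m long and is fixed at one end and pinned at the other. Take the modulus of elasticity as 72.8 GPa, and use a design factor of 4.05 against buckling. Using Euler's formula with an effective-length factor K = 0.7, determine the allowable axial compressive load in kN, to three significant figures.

I = πd⁴/64 = π×64.7⁴/64 = 860200 mm⁴.
Effective length L_e = KL = 0.7×5.10 m = 3570 mm.
Euler critical load P_cr = π²EI/L_e² = π²×72800×860200/3570² = 48490 N.
P_allow = P_cr/n = 48490/4.05 = 11970 N.

P_allow = 12.0 kN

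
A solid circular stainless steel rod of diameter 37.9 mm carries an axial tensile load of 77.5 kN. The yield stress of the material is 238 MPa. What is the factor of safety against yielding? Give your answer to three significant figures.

n = 3.46

A = πd²/4 = 1128 mm².
σ = F/A = 77500/1128 = 68.70 MPa.
n = 238/68.70 = 3.465.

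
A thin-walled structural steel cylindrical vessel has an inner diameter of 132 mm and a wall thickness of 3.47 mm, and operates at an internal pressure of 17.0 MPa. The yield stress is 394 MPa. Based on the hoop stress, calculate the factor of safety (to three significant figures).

σ_h = pD/(2t) = 17.0×132/(2×3.47) = 323.3 MPa.
n = 394/323.3 = 1.219.

n = 1.22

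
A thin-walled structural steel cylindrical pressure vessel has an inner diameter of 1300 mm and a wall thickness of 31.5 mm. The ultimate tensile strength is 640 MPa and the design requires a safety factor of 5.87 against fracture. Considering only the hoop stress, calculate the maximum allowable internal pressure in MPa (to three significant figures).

p_allow = 5.28 MPa

σ_allow = 640/5.87 = 109.0 MPa.
σ_h = pD/(2t) → p_allow = 2σ_allow t/D = 2×109.0×31.5/1300 = 5.284 MPa.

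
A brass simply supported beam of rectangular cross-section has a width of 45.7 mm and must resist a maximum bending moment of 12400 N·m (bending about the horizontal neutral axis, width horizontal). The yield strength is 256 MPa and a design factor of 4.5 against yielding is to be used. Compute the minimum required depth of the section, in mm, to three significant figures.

h = 169 mm

σ_allow = 256/4.5 = 56.89 MPa.
For a rectangular section σ = 6M/(bh²), so h² = 6M/(b σ_allow) = 6×1.2400×10^7/(45.7×56.89) = 28620 mm².
h = 169.2 mm.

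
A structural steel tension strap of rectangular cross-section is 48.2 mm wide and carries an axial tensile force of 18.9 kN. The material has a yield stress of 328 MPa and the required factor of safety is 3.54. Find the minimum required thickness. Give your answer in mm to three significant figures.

σ_allow = 328/3.54 = 92.66 MPa.
Required area A = F/σ_allow = 18900/92.66 = 204.0 mm².
t = A/w = 204.0/48.2 = 4.232 mm.

t = 4.23 mm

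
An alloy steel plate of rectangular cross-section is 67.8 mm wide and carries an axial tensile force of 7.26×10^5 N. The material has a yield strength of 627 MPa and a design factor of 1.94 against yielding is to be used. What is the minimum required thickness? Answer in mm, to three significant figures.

t = 33.1 mm

σ_allow = 627/1.94 = 323.2 MPa.
Required area A = F/σ_allow = 726000/323.2 = 2246 mm².
t = A/w = 2246/67.8 = 33.13 mm.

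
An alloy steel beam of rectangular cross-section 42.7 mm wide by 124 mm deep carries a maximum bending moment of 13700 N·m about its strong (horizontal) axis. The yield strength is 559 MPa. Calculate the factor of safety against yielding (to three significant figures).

Section modulus S = bh²/6 = 42.7×124²/6 = 109400 mm³.
σ = M/S = 1.3700×10^7/109400 = 125.2 MPa.
n = 559/125.2 = 4.465.

n = 4.46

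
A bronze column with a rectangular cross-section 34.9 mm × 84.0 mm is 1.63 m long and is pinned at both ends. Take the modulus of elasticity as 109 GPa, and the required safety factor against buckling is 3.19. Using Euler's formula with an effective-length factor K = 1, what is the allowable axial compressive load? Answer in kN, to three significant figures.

P_allow = 37.8 kN

Buckling occurs about the weak axis: I_min = h·b³/12 = 84.0×34.9³/12 = 297600 mm⁴ (b = 34.9 mm is the smaller dimension).
Effective length L_e = KL = 1×1.63 m = 1630 mm.
Euler critical load P_cr = π²EI/L_e² = π²×109000×297600/1630² = 120500 N.
P_allow = P_cr/n = 120500/3.19 = 37770 N.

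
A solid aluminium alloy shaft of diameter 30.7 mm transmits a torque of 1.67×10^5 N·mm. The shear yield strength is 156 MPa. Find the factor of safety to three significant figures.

n = 5.31

τ = 16T/(πd³) = 16×167000/(π×30.7³) = 29.39 MPa.
n = τ_limit/τ = 156/29.39 = 5.307.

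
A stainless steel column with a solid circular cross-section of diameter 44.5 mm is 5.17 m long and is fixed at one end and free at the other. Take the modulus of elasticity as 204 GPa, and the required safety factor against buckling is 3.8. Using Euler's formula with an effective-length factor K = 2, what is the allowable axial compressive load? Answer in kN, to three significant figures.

I = πd⁴/64 = π×44.5⁴/64 = 192500 mm⁴.
Effective length L_e = KL = 2×5.17 m = 10340 mm.
Euler critical load P_cr = π²EI/L_e² = π²×204000×192500/10340² = 3625 N.
P_allow = P_cr/n = 3625/3.8 = 953.9 N.

P_allow = 0.954 kN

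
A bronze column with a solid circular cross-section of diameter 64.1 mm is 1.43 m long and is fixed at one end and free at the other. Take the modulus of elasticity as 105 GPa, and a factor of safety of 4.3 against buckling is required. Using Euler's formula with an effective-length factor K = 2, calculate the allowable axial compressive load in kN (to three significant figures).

I = πd⁴/64 = π×64.1⁴/64 = 828700 mm⁴.
Effective length L_e = KL = 2×1.43 m = 2860 mm.
Euler critical load P_cr = π²EI/L_e² = π²×105000×828700/2860² = 105000 N.
P_allow = P_cr/n = 105000/4.3 = 24420 N.

P_allow = 24.4 kN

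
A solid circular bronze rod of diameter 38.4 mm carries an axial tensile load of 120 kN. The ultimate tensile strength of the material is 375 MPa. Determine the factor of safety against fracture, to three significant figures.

A = πd²/4 = 1158 mm².
σ = F/A = 120000/1158 = 103.6 MPa.
n = 375/103.6 = 3.619.

n = 3.62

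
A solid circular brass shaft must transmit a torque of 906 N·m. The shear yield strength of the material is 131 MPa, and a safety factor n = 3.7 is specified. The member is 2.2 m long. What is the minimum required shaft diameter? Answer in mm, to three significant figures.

d = 50.7 mm

Allowable shear stress τ_allow = 131/3.7 = 35.41 MPa.
For a solid shaft τ = 16T/(πd³), so d³ = 16T/(π τ_allow) = 16×906000/(π×35.41) = 130300 mm³.
d = (130300)^(1/3) = 50.70 mm.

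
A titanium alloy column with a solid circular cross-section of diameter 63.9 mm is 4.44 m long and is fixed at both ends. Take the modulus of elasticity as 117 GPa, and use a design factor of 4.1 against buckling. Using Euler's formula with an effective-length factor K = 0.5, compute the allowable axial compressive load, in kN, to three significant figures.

I = πd⁴/64 = π×63.9⁴/64 = 818400 mm⁴.
Effective length L_e = KL = 0.5×4.44 m = 2220 mm.
Euler critical load P_cr = π²EI/L_e² = π²×117000×818400/2220² = 191800 N.
P_allow = P_cr/n = 191800/4.1 = 46770 N.

P_allow = 46.8 kN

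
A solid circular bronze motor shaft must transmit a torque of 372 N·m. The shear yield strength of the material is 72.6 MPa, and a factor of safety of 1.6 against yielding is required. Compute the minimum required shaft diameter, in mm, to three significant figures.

Allowable shear stress τ_allow = 72.6/1.6 = 45.37 MPa.
For a solid shaft τ = 16T/(πd³), so d³ = 16T/(π τ_allow) = 16×372000/(π×45.37) = 41750 mm³.
d = (41750)^(1/3) = 34.69 mm.

d = 34.7 mm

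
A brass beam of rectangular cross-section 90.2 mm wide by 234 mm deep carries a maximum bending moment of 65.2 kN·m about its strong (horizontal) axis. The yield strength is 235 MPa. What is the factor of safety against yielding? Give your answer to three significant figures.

n = 2.97

Section modulus S = bh²/6 = 90.2×234²/6 = 823200 mm³.
σ = M/S = 6.5200×10^7/823200 = 79.21 MPa.
n = 235/79.21 = 2.967.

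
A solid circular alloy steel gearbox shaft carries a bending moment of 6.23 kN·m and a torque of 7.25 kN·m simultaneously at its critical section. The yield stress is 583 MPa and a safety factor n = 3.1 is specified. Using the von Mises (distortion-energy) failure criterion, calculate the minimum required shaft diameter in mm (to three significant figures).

σ_allow = σ_y/n = 583/3.1 = 188.1 MPa.
For a solid shaft σ_b = 32M/(πd³) and τ = 16T/(πd³), so the von Mises stress is σ' = (16/πd³)·√(4M²+3T²).
√(4M²+3T²) = √(4×(6.230×10^6)² + 3×(7.250×10^6)²) = 1.769×10^7 N·mm.
d³ = 16×1.769×10^7/(π×188.1) = 479100 mm³.
d = 78.25 mm.

d = 78.2 mm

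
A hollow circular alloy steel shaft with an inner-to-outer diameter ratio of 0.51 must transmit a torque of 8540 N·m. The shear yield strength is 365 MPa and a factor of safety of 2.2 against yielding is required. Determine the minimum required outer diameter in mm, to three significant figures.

τ_allow = 365/2.2 = 165.9 MPa.
For a hollow shaft τ = 16T/[πd_o³(1−k⁴)] with k = 0.51, so 1−k⁴ = 0.9323.
d_o³ = 16T/[π τ_allow (1−k⁴)] = 16×8540000/(π×165.9×0.9323) = 281200 mm³.
d_o = 65.51 mm.

d_o = 65.5 mm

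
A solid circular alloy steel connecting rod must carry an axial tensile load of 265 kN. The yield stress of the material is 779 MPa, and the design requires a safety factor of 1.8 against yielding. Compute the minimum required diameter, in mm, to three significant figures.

d = 27.9 mm

Allowable stress σ_allow = 779/1.8 = 432.8 MPa.
Required area A = F/σ_allow = 265000/432.8 = 612.3 mm².
A = πd²/4 → d = √(4A/π) = 27.92 mm.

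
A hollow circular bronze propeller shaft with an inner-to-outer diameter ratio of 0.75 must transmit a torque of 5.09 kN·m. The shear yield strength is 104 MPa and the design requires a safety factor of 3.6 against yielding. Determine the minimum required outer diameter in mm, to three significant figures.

d_o = 109 mm

τ_allow = 104/3.6 = 28.89 MPa.
For a hollow shaft τ = 16T/[πd_o³(1−k⁴)] with k = 0.75, so 1−k⁴ = 0.6836.
d_o³ = 16T/[π τ_allow (1−k⁴)] = 16×5090000/(π×28.89×0.6836) = 1.313×10^6 mm³.
d_o = 109.5 mm.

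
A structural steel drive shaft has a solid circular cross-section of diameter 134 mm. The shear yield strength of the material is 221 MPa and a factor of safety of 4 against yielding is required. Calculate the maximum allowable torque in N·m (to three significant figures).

τ_allow = 221/4 = 55.25 MPa.
For a solid shaft T_allow = τ_allow·πd³/16; πd³/16 = π×134³/16 = 472400 mm³.
T_allow = 55.25×472400 = 2.610×10^7 N·mm = 26100 N·m.

T_allow = 26100 N·m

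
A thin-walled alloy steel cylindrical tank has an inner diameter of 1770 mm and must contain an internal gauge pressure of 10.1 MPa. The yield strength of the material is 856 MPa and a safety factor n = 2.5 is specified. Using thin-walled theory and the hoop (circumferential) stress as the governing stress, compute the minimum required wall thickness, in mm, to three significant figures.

σ_allow = 856/2.5 = 342.4 MPa.
Hoop stress σ_h = pD/(2t), so t = pD/(2σ_allow) = 10.1×1770/(2×342.4) = 26.11 mm.

t = 26.1 mm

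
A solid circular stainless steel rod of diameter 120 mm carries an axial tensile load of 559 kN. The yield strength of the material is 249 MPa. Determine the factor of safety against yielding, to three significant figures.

A = πd²/4 = 11310 mm².
σ = F/A = 559000/11310 = 49.43 MPa.
n = 249/49.43 = 5.038.

n = 5.04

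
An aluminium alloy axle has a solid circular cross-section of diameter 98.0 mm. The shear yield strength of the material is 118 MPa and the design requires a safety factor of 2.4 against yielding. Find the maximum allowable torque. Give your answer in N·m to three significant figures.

τ_allow = 118/2.4 = 49.17 MPa.
For a solid shaft T_allow = τ_allow·πd³/16; πd³/16 = π×98.0³/16 = 184800 mm³.
T_allow = 49.17×184800 = 9.086×10^6 N·mm = 9086 N·m.

T_allow = 9090 N·m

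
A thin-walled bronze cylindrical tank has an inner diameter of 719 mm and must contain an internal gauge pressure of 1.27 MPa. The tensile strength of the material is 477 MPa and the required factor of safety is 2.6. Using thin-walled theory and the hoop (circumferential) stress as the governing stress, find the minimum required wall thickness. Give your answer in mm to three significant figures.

σ_allow = 477/2.6 = 183.5 MPa.
Hoop stress σ_h = pD/(2t), so t = pD/(2σ_allow) = 1.27×719/(2×183.5) = 2.489 mm.

t = 2.49 mm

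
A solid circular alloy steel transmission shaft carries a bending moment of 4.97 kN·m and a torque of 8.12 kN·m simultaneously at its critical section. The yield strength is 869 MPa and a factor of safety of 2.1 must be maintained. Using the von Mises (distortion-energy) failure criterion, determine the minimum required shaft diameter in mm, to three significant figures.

σ_allow = σ_y/n = 869/2.1 = 413.8 MPa.
For a solid shaft σ_b = 32M/(πd³) and τ = 16T/(πd³), so the von Mises stress is σ' = (16/πd³)·√(4M²+3T²).
√(4M²+3T²) = √(4×(4.970×10^6)² + 3×(8.120×10^6)²) = 1.722×10^7 N·mm.
d³ = 16×1.722×10^7/(π×413.8) = 212000 mm³.
d = 59.62 mm.

d = 59.6 mm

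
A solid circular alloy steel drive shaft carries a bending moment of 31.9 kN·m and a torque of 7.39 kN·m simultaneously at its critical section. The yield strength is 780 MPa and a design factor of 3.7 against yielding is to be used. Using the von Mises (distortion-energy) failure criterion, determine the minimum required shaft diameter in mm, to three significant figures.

σ_allow = σ_y/n = 780/3.7 = 210.8 MPa.
For a solid shaft σ_b = 32M/(πd³) and τ = 16T/(πd³), so the von Mises stress is σ' = (16/πd³)·√(4M²+3T²).
√(4M²+3T²) = √(4×(3.190×10^7)² + 3×(7.390×10^6)²) = 6.507×10^7 N·mm.
d³ = 16×6.507×10^7/(π×210.8) = 1.572×10^6 mm³.
d = 116.3 mm.

d = 116 mm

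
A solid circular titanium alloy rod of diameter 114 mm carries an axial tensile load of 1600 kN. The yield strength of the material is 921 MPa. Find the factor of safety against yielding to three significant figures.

n = 5.88

A = πd²/4 = 10210 mm².
σ = F/A = 1600000/10210 = 156.8 MPa.
n = 921/156.8 = 5.875.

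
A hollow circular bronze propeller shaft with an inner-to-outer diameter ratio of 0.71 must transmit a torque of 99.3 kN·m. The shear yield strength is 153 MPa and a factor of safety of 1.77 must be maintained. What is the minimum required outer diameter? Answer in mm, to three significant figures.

τ_allow = 153/1.77 = 86.44 MPa.
For a hollow shaft τ = 16T/[πd_o³(1−k⁴)] with k = 0.71, so 1−k⁴ = 0.7459.
d_o³ = 16T/[π τ_allow (1−k⁴)] = 16×9.9300×10^7/(π×86.44×0.7459) = 7.844×10^6 mm³.
d_o = 198.7 mm.

d_o = 199 mm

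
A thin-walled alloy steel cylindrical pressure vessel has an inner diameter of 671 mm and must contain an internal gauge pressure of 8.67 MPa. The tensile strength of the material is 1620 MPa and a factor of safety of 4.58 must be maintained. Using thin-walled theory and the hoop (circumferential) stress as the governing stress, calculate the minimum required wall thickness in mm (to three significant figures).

t = 8.22 mm

σ_allow = 1620/4.58 = 353.7 MPa.
Hoop stress σ_h = pD/(2t), so t = pD/(2σ_allow) = 8.67×671/(2×353.7) = 8.224 mm.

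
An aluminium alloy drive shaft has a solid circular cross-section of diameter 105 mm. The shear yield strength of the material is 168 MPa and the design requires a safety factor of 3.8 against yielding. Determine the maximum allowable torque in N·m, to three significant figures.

T_allow = 10000 N·m

τ_allow = 168/3.8 = 44.21 MPa.
For a solid shaft T_allow = τ_allow·πd³/16; πd³/16 = π×105³/16 = 227300 mm³.
T_allow = 44.21×227300 = 1.005×10^7 N·mm = 10050 N·m.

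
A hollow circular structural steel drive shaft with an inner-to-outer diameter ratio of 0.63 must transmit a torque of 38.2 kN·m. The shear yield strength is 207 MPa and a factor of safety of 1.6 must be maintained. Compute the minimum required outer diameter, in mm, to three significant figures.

τ_allow = 207/1.6 = 129.4 MPa.
For a hollow shaft τ = 16T/[πd_o³(1−k⁴)] with k = 0.63, so 1−k⁴ = 0.8425.
d_o³ = 16T/[π τ_allow (1−k⁴)] = 16×3.8200×10^7/(π×129.4×0.8425) = 1.785×10^6 mm³.
d_o = 121.3 mm.

d_o = 121 mm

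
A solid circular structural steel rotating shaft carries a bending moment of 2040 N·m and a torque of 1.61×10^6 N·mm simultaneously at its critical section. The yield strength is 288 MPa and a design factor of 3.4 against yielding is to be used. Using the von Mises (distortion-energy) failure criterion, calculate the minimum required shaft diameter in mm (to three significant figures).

σ_allow = σ_y/n = 288/3.4 = 84.71 MPa.
For a solid shaft σ_b = 32M/(πd³) and τ = 16T/(πd³), so the von Mises stress is σ' = (16/πd³)·√(4M²+3T²).
√(4M²+3T²) = √(4×(2.040×10^6)² + 3×(1.610×10^6)²) = 4.942×10^6 N·mm.
d³ = 16×4.942×10^6/(π×84.71) = 297100 mm³.
d = 66.73 mm.

d = 66.7 mm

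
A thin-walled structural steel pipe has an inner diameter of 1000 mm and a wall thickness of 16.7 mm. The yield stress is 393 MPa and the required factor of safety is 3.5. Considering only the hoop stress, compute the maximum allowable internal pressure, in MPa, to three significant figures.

σ_allow = 393/3.5 = 112.3 MPa.
σ_h = pD/(2t) → p_allow = 2σ_allow t/D = 2×112.3×16.7/1000 = 3.750 MPa.

p_allow = 3.75 MPa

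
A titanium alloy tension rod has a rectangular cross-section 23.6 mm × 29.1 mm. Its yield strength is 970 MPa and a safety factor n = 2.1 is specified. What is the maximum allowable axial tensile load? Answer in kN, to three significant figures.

F_allow = 317 kN

σ_allow = 970/2.1 = 461.9 MPa.
A = 23.6×29.1 = 686.8 mm².
F_allow = σ_allow × A = 461.9×686.8 = 317200 N.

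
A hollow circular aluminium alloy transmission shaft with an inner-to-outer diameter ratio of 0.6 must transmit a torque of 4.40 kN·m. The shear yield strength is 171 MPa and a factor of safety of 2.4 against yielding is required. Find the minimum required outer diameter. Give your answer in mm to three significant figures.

d_o = 71.2 mm

τ_allow = 171/2.4 = 71.25 MPa.
For a hollow shaft τ = 16T/[πd_o³(1−k⁴)] with k = 0.6, so 1−k⁴ = 0.8704.
d_o³ = 16T/[π τ_allow (1−k⁴)] = 16×4400000/(π×71.25×0.8704) = 361300 mm³.
d_o = 71.23 mm.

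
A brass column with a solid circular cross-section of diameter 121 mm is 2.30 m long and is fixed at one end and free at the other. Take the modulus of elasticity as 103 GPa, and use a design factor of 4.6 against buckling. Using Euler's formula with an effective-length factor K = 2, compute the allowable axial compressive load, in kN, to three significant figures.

I = πd⁴/64 = π×121⁴/64 = 1.052×10^7 mm⁴.
Effective length L_e = KL = 2×2.30 m = 4600 mm.
Euler critical load P_cr = π²EI/L_e² = π²×103000×1.052×10^7/4600² = 505500 N.
P_allow = P_cr/n = 505500/4.6 = 109900 N.

P_allow = 110 kN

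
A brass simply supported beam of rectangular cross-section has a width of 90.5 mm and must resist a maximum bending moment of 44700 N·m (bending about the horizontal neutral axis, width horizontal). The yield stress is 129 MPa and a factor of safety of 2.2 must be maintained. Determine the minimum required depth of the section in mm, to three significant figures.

σ_allow = 129/2.2 = 58.64 MPa.
For a rectangular section σ = 6M/(bh²), so h² = 6M/(b σ_allow) = 6×4.4700×10^7/(90.5×58.64) = 50540 mm².
h = 224.8 mm.

h = 225 mm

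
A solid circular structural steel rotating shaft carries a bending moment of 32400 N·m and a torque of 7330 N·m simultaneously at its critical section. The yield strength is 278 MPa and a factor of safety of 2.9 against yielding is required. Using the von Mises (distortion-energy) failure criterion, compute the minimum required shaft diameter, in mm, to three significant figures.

σ_allow = σ_y/n = 278/2.9 = 95.86 MPa.
For a solid shaft σ_b = 32M/(πd³) and τ = 16T/(πd³), so the von Mises stress is σ' = (16/πd³)·√(4M²+3T²).
√(4M²+3T²) = √(4×(3.240×10^7)² + 3×(7.330×10^6)²) = 6.603×10^7 N·mm.
d³ = 16×6.603×10^7/(π×95.86) = 3.508×10^6 mm³.
d = 151.9 mm.

d = 152 mm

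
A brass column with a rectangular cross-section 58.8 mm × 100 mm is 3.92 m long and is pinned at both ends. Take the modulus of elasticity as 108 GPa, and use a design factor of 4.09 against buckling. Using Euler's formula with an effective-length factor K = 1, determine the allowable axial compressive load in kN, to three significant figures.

P_allow = 28.7 kN

Buckling occurs about the weak axis: I_min = h·b³/12 = 100×58.8³/12 = 1.694×10^6 mm⁴ (b = 58.8 mm is the smaller dimension).
Effective length L_e = KL = 1×3.92 m = 3920 mm.
Euler critical load P_cr = π²EI/L_e² = π²×108000×1.694×10^6/3920² = 117500 N.
P_allow = P_cr/n = 117500/4.09 = 28730 N.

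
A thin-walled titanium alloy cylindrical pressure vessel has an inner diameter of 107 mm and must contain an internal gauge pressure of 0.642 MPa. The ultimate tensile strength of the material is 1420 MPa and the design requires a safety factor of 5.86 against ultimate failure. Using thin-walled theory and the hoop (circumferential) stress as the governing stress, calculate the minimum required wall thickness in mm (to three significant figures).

t = 0.142 mm

σ_allow = 1420/5.86 = 242.3 MPa.
Hoop stress σ_h = pD/(2t), so t = pD/(2σ_allow) = 0.642×107/(2×242.3) = 0.1417 mm.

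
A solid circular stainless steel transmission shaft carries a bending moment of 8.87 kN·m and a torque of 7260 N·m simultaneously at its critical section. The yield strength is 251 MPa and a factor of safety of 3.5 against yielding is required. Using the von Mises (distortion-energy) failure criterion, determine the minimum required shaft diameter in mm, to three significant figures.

d = 116 mm

σ_allow = σ_y/n = 251/3.5 = 71.71 MPa.
For a solid shaft σ_b = 32M/(πd³) and τ = 16T/(πd³), so the von Mises stress is σ' = (16/πd³)·√(4M²+3T²).
√(4M²+3T²) = √(4×(8.870×10^6)² + 3×(7.260×10^6)²) = 2.174×10^7 N·mm.
d³ = 16×2.174×10^7/(π×71.71) = 1.544×10^6 mm³.
d = 115.6 mm.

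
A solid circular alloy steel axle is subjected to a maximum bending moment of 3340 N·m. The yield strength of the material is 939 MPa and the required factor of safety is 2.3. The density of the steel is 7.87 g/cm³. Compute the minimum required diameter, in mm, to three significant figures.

σ_allow = 939/2.3 = 408.3 MPa.
For a solid circular section σ = 32M/(πd³), so d³ = 32M/(π σ_allow) = 32×3340000/(π×408.3) = 83330 mm³.
d = 43.68 mm.

d = 43.7 mm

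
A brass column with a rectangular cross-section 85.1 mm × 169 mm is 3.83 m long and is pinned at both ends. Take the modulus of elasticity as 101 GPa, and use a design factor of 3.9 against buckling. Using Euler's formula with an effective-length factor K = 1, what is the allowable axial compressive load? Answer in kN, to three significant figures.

P_allow = 151 kN

Buckling occurs about the weak axis: I_min = h·b³/12 = 169×85.1³/12 = 8.679×10^6 mm⁴ (b = 85.1 mm is the smaller dimension).
Effective length L_e = KL = 1×3.83 m = 3830 mm.
Euler critical load P_cr = π²EI/L_e² = π²×101000×8.679×10^6/3830² = 589800 N.
P_allow = P_cr/n = 589800/3.9 = 151200 N.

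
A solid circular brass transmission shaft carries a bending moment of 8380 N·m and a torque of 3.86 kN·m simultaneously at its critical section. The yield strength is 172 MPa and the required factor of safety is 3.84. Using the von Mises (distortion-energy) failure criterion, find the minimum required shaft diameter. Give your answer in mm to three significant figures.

d = 127 mm

σ_allow = σ_y/n = 172/3.84 = 44.79 MPa.
For a solid shaft σ_b = 32M/(πd³) and τ = 16T/(πd³), so the von Mises stress is σ' = (16/πd³)·√(4M²+3T²).
√(4M²+3T²) = √(4×(8.380×10^6)² + 3×(3.860×10^6)²) = 1.804×10^7 N·mm.
d³ = 16×1.804×10^7/(π×44.79) = 2.052×10^6 mm³.
d = 127.1 mm.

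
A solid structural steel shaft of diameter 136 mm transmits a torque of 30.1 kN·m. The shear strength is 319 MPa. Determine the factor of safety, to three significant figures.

n = 5.23

τ = 16T/(πd³) = 16×3.0100×10^7/(π×136³) = 60.94 MPa.
n = τ_limit/τ = 319/60.94 = 5.234.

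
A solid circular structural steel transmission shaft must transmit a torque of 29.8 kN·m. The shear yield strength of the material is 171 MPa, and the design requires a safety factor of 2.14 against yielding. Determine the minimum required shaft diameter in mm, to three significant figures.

d = 124 mm

Allowable shear stress τ_allow = 171/2.14 = 79.91 MPa.
For a solid shaft τ = 16T/(πd³), so d³ = 16T/(π τ_allow) = 16×2.9800×10^7/(π×79.91) = 1.899×10^6 mm³.
d = (1.899×10^6)^(1/3) = 123.8 mm.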